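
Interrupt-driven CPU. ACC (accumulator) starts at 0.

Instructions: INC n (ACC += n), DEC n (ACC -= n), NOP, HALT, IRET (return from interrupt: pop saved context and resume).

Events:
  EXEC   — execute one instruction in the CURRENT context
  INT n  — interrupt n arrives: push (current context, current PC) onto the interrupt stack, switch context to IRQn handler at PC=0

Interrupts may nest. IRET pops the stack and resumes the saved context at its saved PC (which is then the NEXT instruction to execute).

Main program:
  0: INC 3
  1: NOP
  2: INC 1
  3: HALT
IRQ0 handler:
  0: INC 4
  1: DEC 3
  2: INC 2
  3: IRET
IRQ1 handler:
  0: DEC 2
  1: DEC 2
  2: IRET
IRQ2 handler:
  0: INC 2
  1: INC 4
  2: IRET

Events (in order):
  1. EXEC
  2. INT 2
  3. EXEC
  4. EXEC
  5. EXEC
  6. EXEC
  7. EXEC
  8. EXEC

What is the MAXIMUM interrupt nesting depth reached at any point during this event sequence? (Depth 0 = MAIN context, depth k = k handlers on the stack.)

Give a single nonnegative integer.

Answer: 1

Derivation:
Event 1 (EXEC): [MAIN] PC=0: INC 3 -> ACC=3 [depth=0]
Event 2 (INT 2): INT 2 arrives: push (MAIN, PC=1), enter IRQ2 at PC=0 (depth now 1) [depth=1]
Event 3 (EXEC): [IRQ2] PC=0: INC 2 -> ACC=5 [depth=1]
Event 4 (EXEC): [IRQ2] PC=1: INC 4 -> ACC=9 [depth=1]
Event 5 (EXEC): [IRQ2] PC=2: IRET -> resume MAIN at PC=1 (depth now 0) [depth=0]
Event 6 (EXEC): [MAIN] PC=1: NOP [depth=0]
Event 7 (EXEC): [MAIN] PC=2: INC 1 -> ACC=10 [depth=0]
Event 8 (EXEC): [MAIN] PC=3: HALT [depth=0]
Max depth observed: 1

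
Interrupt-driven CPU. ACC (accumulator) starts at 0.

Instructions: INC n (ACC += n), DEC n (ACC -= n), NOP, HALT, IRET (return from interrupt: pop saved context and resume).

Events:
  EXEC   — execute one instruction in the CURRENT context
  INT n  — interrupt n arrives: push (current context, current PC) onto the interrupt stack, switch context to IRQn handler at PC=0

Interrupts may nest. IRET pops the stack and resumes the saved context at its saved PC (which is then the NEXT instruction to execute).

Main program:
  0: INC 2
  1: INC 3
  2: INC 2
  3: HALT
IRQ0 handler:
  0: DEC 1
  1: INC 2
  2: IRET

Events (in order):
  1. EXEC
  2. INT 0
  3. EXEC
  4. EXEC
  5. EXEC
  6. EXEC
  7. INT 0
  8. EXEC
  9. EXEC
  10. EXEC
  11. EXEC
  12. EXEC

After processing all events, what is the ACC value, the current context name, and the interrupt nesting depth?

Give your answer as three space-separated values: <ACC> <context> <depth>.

Event 1 (EXEC): [MAIN] PC=0: INC 2 -> ACC=2
Event 2 (INT 0): INT 0 arrives: push (MAIN, PC=1), enter IRQ0 at PC=0 (depth now 1)
Event 3 (EXEC): [IRQ0] PC=0: DEC 1 -> ACC=1
Event 4 (EXEC): [IRQ0] PC=1: INC 2 -> ACC=3
Event 5 (EXEC): [IRQ0] PC=2: IRET -> resume MAIN at PC=1 (depth now 0)
Event 6 (EXEC): [MAIN] PC=1: INC 3 -> ACC=6
Event 7 (INT 0): INT 0 arrives: push (MAIN, PC=2), enter IRQ0 at PC=0 (depth now 1)
Event 8 (EXEC): [IRQ0] PC=0: DEC 1 -> ACC=5
Event 9 (EXEC): [IRQ0] PC=1: INC 2 -> ACC=7
Event 10 (EXEC): [IRQ0] PC=2: IRET -> resume MAIN at PC=2 (depth now 0)
Event 11 (EXEC): [MAIN] PC=2: INC 2 -> ACC=9
Event 12 (EXEC): [MAIN] PC=3: HALT

Answer: 9 MAIN 0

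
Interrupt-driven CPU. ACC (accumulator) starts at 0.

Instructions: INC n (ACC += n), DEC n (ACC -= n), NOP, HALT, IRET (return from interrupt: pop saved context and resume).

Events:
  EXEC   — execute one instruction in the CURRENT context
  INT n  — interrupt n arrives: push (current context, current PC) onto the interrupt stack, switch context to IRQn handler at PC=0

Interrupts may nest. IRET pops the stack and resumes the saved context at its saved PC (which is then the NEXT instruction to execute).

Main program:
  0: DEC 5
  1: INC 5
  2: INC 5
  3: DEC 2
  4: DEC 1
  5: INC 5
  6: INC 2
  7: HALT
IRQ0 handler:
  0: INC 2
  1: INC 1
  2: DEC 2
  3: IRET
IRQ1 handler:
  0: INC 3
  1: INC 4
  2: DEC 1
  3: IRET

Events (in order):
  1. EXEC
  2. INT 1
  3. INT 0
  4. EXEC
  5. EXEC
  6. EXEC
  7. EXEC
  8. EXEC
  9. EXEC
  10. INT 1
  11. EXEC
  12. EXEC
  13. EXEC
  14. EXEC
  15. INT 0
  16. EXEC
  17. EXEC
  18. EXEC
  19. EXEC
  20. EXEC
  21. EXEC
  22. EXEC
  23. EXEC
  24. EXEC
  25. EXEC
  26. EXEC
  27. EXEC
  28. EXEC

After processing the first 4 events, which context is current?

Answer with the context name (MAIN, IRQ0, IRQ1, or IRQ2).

Event 1 (EXEC): [MAIN] PC=0: DEC 5 -> ACC=-5
Event 2 (INT 1): INT 1 arrives: push (MAIN, PC=1), enter IRQ1 at PC=0 (depth now 1)
Event 3 (INT 0): INT 0 arrives: push (IRQ1, PC=0), enter IRQ0 at PC=0 (depth now 2)
Event 4 (EXEC): [IRQ0] PC=0: INC 2 -> ACC=-3

Answer: IRQ0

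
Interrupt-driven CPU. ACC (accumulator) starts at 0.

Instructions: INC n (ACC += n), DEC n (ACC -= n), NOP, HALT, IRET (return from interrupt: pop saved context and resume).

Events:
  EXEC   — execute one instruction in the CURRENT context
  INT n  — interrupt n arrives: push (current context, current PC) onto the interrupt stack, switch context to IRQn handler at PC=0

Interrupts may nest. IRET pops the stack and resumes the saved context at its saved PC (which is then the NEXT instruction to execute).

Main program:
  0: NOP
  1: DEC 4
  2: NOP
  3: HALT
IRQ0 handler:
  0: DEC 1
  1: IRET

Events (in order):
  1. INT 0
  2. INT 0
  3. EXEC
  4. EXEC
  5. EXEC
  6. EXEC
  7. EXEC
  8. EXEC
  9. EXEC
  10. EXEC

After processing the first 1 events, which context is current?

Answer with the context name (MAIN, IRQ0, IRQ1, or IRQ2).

Event 1 (INT 0): INT 0 arrives: push (MAIN, PC=0), enter IRQ0 at PC=0 (depth now 1)

Answer: IRQ0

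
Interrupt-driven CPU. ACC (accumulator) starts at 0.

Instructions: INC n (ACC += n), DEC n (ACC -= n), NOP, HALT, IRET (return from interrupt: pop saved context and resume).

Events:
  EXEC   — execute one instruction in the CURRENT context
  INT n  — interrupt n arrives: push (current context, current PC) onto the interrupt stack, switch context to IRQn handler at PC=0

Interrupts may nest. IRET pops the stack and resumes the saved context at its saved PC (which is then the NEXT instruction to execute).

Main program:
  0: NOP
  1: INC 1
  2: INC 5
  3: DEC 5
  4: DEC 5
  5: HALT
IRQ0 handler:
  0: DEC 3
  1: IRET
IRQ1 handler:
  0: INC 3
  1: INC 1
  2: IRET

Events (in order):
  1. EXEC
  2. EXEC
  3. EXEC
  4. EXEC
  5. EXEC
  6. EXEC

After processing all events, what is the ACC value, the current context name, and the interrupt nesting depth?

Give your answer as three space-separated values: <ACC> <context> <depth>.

Event 1 (EXEC): [MAIN] PC=0: NOP
Event 2 (EXEC): [MAIN] PC=1: INC 1 -> ACC=1
Event 3 (EXEC): [MAIN] PC=2: INC 5 -> ACC=6
Event 4 (EXEC): [MAIN] PC=3: DEC 5 -> ACC=1
Event 5 (EXEC): [MAIN] PC=4: DEC 5 -> ACC=-4
Event 6 (EXEC): [MAIN] PC=5: HALT

Answer: -4 MAIN 0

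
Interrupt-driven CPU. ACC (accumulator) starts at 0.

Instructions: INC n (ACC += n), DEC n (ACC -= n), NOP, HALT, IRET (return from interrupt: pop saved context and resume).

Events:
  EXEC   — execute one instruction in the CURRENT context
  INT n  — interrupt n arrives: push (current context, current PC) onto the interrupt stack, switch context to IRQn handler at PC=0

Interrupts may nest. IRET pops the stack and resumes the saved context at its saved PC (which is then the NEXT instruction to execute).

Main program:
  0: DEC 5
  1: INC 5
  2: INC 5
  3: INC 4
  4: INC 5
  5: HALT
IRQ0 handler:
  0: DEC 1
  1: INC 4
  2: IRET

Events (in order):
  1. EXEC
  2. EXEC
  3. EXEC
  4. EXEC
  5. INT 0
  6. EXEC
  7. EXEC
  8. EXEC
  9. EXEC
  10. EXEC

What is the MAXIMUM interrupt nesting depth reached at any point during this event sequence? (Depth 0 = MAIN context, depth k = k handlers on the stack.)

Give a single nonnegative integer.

Answer: 1

Derivation:
Event 1 (EXEC): [MAIN] PC=0: DEC 5 -> ACC=-5 [depth=0]
Event 2 (EXEC): [MAIN] PC=1: INC 5 -> ACC=0 [depth=0]
Event 3 (EXEC): [MAIN] PC=2: INC 5 -> ACC=5 [depth=0]
Event 4 (EXEC): [MAIN] PC=3: INC 4 -> ACC=9 [depth=0]
Event 5 (INT 0): INT 0 arrives: push (MAIN, PC=4), enter IRQ0 at PC=0 (depth now 1) [depth=1]
Event 6 (EXEC): [IRQ0] PC=0: DEC 1 -> ACC=8 [depth=1]
Event 7 (EXEC): [IRQ0] PC=1: INC 4 -> ACC=12 [depth=1]
Event 8 (EXEC): [IRQ0] PC=2: IRET -> resume MAIN at PC=4 (depth now 0) [depth=0]
Event 9 (EXEC): [MAIN] PC=4: INC 5 -> ACC=17 [depth=0]
Event 10 (EXEC): [MAIN] PC=5: HALT [depth=0]
Max depth observed: 1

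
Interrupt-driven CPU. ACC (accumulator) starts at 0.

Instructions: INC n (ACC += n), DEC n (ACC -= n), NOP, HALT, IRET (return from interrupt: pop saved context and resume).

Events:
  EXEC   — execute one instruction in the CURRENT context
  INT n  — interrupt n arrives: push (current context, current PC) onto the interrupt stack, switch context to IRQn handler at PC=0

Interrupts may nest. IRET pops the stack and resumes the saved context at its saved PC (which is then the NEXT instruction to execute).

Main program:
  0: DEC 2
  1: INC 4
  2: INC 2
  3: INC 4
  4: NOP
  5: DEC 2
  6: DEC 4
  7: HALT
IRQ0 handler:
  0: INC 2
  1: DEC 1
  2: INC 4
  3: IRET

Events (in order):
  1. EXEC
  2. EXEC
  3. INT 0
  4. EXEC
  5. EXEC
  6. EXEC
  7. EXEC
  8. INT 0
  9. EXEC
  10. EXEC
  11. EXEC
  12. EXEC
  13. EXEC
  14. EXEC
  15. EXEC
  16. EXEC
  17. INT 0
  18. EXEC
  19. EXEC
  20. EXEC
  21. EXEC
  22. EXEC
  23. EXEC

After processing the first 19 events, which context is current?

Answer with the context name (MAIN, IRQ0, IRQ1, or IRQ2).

Event 1 (EXEC): [MAIN] PC=0: DEC 2 -> ACC=-2
Event 2 (EXEC): [MAIN] PC=1: INC 4 -> ACC=2
Event 3 (INT 0): INT 0 arrives: push (MAIN, PC=2), enter IRQ0 at PC=0 (depth now 1)
Event 4 (EXEC): [IRQ0] PC=0: INC 2 -> ACC=4
Event 5 (EXEC): [IRQ0] PC=1: DEC 1 -> ACC=3
Event 6 (EXEC): [IRQ0] PC=2: INC 4 -> ACC=7
Event 7 (EXEC): [IRQ0] PC=3: IRET -> resume MAIN at PC=2 (depth now 0)
Event 8 (INT 0): INT 0 arrives: push (MAIN, PC=2), enter IRQ0 at PC=0 (depth now 1)
Event 9 (EXEC): [IRQ0] PC=0: INC 2 -> ACC=9
Event 10 (EXEC): [IRQ0] PC=1: DEC 1 -> ACC=8
Event 11 (EXEC): [IRQ0] PC=2: INC 4 -> ACC=12
Event 12 (EXEC): [IRQ0] PC=3: IRET -> resume MAIN at PC=2 (depth now 0)
Event 13 (EXEC): [MAIN] PC=2: INC 2 -> ACC=14
Event 14 (EXEC): [MAIN] PC=3: INC 4 -> ACC=18
Event 15 (EXEC): [MAIN] PC=4: NOP
Event 16 (EXEC): [MAIN] PC=5: DEC 2 -> ACC=16
Event 17 (INT 0): INT 0 arrives: push (MAIN, PC=6), enter IRQ0 at PC=0 (depth now 1)
Event 18 (EXEC): [IRQ0] PC=0: INC 2 -> ACC=18
Event 19 (EXEC): [IRQ0] PC=1: DEC 1 -> ACC=17

Answer: IRQ0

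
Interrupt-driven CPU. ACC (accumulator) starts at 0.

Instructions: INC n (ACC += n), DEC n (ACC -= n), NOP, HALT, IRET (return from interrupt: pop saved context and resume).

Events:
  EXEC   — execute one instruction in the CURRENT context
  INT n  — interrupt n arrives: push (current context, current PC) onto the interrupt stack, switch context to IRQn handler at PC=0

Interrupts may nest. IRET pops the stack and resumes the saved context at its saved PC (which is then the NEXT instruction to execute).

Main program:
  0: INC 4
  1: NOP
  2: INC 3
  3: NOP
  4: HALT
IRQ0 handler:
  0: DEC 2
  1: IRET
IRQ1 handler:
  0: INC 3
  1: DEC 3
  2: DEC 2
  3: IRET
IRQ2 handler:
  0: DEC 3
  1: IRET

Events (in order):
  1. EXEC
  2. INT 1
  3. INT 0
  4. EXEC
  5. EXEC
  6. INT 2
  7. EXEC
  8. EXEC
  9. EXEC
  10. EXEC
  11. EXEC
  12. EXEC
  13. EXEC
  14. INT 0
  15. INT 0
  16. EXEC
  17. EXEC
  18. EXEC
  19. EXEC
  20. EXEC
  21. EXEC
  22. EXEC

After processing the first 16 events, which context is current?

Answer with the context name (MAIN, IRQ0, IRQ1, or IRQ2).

Answer: IRQ0

Derivation:
Event 1 (EXEC): [MAIN] PC=0: INC 4 -> ACC=4
Event 2 (INT 1): INT 1 arrives: push (MAIN, PC=1), enter IRQ1 at PC=0 (depth now 1)
Event 3 (INT 0): INT 0 arrives: push (IRQ1, PC=0), enter IRQ0 at PC=0 (depth now 2)
Event 4 (EXEC): [IRQ0] PC=0: DEC 2 -> ACC=2
Event 5 (EXEC): [IRQ0] PC=1: IRET -> resume IRQ1 at PC=0 (depth now 1)
Event 6 (INT 2): INT 2 arrives: push (IRQ1, PC=0), enter IRQ2 at PC=0 (depth now 2)
Event 7 (EXEC): [IRQ2] PC=0: DEC 3 -> ACC=-1
Event 8 (EXEC): [IRQ2] PC=1: IRET -> resume IRQ1 at PC=0 (depth now 1)
Event 9 (EXEC): [IRQ1] PC=0: INC 3 -> ACC=2
Event 10 (EXEC): [IRQ1] PC=1: DEC 3 -> ACC=-1
Event 11 (EXEC): [IRQ1] PC=2: DEC 2 -> ACC=-3
Event 12 (EXEC): [IRQ1] PC=3: IRET -> resume MAIN at PC=1 (depth now 0)
Event 13 (EXEC): [MAIN] PC=1: NOP
Event 14 (INT 0): INT 0 arrives: push (MAIN, PC=2), enter IRQ0 at PC=0 (depth now 1)
Event 15 (INT 0): INT 0 arrives: push (IRQ0, PC=0), enter IRQ0 at PC=0 (depth now 2)
Event 16 (EXEC): [IRQ0] PC=0: DEC 2 -> ACC=-5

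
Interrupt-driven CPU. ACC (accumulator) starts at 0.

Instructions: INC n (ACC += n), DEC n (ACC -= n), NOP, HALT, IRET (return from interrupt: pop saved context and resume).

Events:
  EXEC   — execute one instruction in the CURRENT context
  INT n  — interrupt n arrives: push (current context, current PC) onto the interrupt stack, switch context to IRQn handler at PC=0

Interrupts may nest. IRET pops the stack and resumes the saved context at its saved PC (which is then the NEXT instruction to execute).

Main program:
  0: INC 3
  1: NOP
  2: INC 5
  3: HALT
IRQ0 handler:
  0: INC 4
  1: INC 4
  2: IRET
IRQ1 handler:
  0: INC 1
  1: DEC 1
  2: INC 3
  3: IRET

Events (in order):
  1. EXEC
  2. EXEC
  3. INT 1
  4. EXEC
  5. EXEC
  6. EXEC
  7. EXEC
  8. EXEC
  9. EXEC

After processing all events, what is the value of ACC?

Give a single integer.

Event 1 (EXEC): [MAIN] PC=0: INC 3 -> ACC=3
Event 2 (EXEC): [MAIN] PC=1: NOP
Event 3 (INT 1): INT 1 arrives: push (MAIN, PC=2), enter IRQ1 at PC=0 (depth now 1)
Event 4 (EXEC): [IRQ1] PC=0: INC 1 -> ACC=4
Event 5 (EXEC): [IRQ1] PC=1: DEC 1 -> ACC=3
Event 6 (EXEC): [IRQ1] PC=2: INC 3 -> ACC=6
Event 7 (EXEC): [IRQ1] PC=3: IRET -> resume MAIN at PC=2 (depth now 0)
Event 8 (EXEC): [MAIN] PC=2: INC 5 -> ACC=11
Event 9 (EXEC): [MAIN] PC=3: HALT

Answer: 11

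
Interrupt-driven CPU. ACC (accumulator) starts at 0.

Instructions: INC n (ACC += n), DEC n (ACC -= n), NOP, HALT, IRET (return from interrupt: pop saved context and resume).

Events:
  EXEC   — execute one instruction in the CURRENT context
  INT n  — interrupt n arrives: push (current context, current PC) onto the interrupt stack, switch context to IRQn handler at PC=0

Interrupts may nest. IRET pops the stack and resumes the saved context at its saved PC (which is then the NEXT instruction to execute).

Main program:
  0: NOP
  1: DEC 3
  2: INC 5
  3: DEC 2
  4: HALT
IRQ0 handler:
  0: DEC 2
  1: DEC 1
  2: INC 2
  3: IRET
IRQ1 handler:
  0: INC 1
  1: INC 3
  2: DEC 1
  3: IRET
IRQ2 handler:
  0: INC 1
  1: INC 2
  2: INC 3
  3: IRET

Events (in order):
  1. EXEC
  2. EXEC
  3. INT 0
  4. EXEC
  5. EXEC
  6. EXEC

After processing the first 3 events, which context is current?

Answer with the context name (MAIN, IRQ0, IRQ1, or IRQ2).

Answer: IRQ0

Derivation:
Event 1 (EXEC): [MAIN] PC=0: NOP
Event 2 (EXEC): [MAIN] PC=1: DEC 3 -> ACC=-3
Event 3 (INT 0): INT 0 arrives: push (MAIN, PC=2), enter IRQ0 at PC=0 (depth now 1)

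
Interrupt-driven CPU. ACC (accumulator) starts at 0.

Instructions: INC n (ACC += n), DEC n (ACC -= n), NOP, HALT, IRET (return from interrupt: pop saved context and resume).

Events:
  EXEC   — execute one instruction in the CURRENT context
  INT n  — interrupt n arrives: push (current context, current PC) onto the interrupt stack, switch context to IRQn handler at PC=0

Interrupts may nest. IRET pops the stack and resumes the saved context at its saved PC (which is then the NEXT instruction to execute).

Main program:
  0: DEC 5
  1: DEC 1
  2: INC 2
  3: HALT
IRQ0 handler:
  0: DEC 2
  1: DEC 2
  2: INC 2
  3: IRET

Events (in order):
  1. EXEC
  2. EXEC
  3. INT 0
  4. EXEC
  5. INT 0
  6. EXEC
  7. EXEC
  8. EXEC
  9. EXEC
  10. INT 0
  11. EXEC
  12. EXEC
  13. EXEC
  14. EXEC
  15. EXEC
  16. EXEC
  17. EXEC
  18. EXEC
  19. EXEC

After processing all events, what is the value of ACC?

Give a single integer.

Event 1 (EXEC): [MAIN] PC=0: DEC 5 -> ACC=-5
Event 2 (EXEC): [MAIN] PC=1: DEC 1 -> ACC=-6
Event 3 (INT 0): INT 0 arrives: push (MAIN, PC=2), enter IRQ0 at PC=0 (depth now 1)
Event 4 (EXEC): [IRQ0] PC=0: DEC 2 -> ACC=-8
Event 5 (INT 0): INT 0 arrives: push (IRQ0, PC=1), enter IRQ0 at PC=0 (depth now 2)
Event 6 (EXEC): [IRQ0] PC=0: DEC 2 -> ACC=-10
Event 7 (EXEC): [IRQ0] PC=1: DEC 2 -> ACC=-12
Event 8 (EXEC): [IRQ0] PC=2: INC 2 -> ACC=-10
Event 9 (EXEC): [IRQ0] PC=3: IRET -> resume IRQ0 at PC=1 (depth now 1)
Event 10 (INT 0): INT 0 arrives: push (IRQ0, PC=1), enter IRQ0 at PC=0 (depth now 2)
Event 11 (EXEC): [IRQ0] PC=0: DEC 2 -> ACC=-12
Event 12 (EXEC): [IRQ0] PC=1: DEC 2 -> ACC=-14
Event 13 (EXEC): [IRQ0] PC=2: INC 2 -> ACC=-12
Event 14 (EXEC): [IRQ0] PC=3: IRET -> resume IRQ0 at PC=1 (depth now 1)
Event 15 (EXEC): [IRQ0] PC=1: DEC 2 -> ACC=-14
Event 16 (EXEC): [IRQ0] PC=2: INC 2 -> ACC=-12
Event 17 (EXEC): [IRQ0] PC=3: IRET -> resume MAIN at PC=2 (depth now 0)
Event 18 (EXEC): [MAIN] PC=2: INC 2 -> ACC=-10
Event 19 (EXEC): [MAIN] PC=3: HALT

Answer: -10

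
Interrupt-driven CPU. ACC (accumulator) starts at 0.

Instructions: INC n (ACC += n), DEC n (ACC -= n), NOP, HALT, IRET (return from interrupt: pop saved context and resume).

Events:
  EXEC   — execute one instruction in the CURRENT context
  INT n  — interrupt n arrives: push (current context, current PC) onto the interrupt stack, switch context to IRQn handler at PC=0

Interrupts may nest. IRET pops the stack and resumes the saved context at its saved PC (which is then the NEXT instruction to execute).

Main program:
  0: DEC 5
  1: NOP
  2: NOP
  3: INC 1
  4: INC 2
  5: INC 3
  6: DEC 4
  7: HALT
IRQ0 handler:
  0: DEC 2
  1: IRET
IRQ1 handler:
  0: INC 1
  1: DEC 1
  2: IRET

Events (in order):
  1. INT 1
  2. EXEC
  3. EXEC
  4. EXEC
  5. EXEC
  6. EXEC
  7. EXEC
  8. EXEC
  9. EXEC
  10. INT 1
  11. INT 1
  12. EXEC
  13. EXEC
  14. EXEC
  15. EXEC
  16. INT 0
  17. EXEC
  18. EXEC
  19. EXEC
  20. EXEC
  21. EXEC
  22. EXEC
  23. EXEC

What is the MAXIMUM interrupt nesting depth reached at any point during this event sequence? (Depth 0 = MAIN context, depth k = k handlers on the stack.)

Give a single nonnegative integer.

Answer: 2

Derivation:
Event 1 (INT 1): INT 1 arrives: push (MAIN, PC=0), enter IRQ1 at PC=0 (depth now 1) [depth=1]
Event 2 (EXEC): [IRQ1] PC=0: INC 1 -> ACC=1 [depth=1]
Event 3 (EXEC): [IRQ1] PC=1: DEC 1 -> ACC=0 [depth=1]
Event 4 (EXEC): [IRQ1] PC=2: IRET -> resume MAIN at PC=0 (depth now 0) [depth=0]
Event 5 (EXEC): [MAIN] PC=0: DEC 5 -> ACC=-5 [depth=0]
Event 6 (EXEC): [MAIN] PC=1: NOP [depth=0]
Event 7 (EXEC): [MAIN] PC=2: NOP [depth=0]
Event 8 (EXEC): [MAIN] PC=3: INC 1 -> ACC=-4 [depth=0]
Event 9 (EXEC): [MAIN] PC=4: INC 2 -> ACC=-2 [depth=0]
Event 10 (INT 1): INT 1 arrives: push (MAIN, PC=5), enter IRQ1 at PC=0 (depth now 1) [depth=1]
Event 11 (INT 1): INT 1 arrives: push (IRQ1, PC=0), enter IRQ1 at PC=0 (depth now 2) [depth=2]
Event 12 (EXEC): [IRQ1] PC=0: INC 1 -> ACC=-1 [depth=2]
Event 13 (EXEC): [IRQ1] PC=1: DEC 1 -> ACC=-2 [depth=2]
Event 14 (EXEC): [IRQ1] PC=2: IRET -> resume IRQ1 at PC=0 (depth now 1) [depth=1]
Event 15 (EXEC): [IRQ1] PC=0: INC 1 -> ACC=-1 [depth=1]
Event 16 (INT 0): INT 0 arrives: push (IRQ1, PC=1), enter IRQ0 at PC=0 (depth now 2) [depth=2]
Event 17 (EXEC): [IRQ0] PC=0: DEC 2 -> ACC=-3 [depth=2]
Event 18 (EXEC): [IRQ0] PC=1: IRET -> resume IRQ1 at PC=1 (depth now 1) [depth=1]
Event 19 (EXEC): [IRQ1] PC=1: DEC 1 -> ACC=-4 [depth=1]
Event 20 (EXEC): [IRQ1] PC=2: IRET -> resume MAIN at PC=5 (depth now 0) [depth=0]
Event 21 (EXEC): [MAIN] PC=5: INC 3 -> ACC=-1 [depth=0]
Event 22 (EXEC): [MAIN] PC=6: DEC 4 -> ACC=-5 [depth=0]
Event 23 (EXEC): [MAIN] PC=7: HALT [depth=0]
Max depth observed: 2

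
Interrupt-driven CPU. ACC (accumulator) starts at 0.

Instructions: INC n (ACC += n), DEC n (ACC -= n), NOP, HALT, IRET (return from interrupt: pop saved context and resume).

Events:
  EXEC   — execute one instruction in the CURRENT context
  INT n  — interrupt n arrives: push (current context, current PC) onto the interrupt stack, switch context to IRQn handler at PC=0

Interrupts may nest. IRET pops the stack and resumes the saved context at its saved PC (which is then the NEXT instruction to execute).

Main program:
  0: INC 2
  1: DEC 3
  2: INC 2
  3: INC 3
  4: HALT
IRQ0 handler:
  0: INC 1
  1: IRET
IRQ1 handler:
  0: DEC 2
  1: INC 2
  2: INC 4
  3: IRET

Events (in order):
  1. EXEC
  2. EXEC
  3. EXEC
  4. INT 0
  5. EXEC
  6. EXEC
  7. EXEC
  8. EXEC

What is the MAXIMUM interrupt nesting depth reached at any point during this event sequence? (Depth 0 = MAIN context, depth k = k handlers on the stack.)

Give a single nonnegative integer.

Answer: 1

Derivation:
Event 1 (EXEC): [MAIN] PC=0: INC 2 -> ACC=2 [depth=0]
Event 2 (EXEC): [MAIN] PC=1: DEC 3 -> ACC=-1 [depth=0]
Event 3 (EXEC): [MAIN] PC=2: INC 2 -> ACC=1 [depth=0]
Event 4 (INT 0): INT 0 arrives: push (MAIN, PC=3), enter IRQ0 at PC=0 (depth now 1) [depth=1]
Event 5 (EXEC): [IRQ0] PC=0: INC 1 -> ACC=2 [depth=1]
Event 6 (EXEC): [IRQ0] PC=1: IRET -> resume MAIN at PC=3 (depth now 0) [depth=0]
Event 7 (EXEC): [MAIN] PC=3: INC 3 -> ACC=5 [depth=0]
Event 8 (EXEC): [MAIN] PC=4: HALT [depth=0]
Max depth observed: 1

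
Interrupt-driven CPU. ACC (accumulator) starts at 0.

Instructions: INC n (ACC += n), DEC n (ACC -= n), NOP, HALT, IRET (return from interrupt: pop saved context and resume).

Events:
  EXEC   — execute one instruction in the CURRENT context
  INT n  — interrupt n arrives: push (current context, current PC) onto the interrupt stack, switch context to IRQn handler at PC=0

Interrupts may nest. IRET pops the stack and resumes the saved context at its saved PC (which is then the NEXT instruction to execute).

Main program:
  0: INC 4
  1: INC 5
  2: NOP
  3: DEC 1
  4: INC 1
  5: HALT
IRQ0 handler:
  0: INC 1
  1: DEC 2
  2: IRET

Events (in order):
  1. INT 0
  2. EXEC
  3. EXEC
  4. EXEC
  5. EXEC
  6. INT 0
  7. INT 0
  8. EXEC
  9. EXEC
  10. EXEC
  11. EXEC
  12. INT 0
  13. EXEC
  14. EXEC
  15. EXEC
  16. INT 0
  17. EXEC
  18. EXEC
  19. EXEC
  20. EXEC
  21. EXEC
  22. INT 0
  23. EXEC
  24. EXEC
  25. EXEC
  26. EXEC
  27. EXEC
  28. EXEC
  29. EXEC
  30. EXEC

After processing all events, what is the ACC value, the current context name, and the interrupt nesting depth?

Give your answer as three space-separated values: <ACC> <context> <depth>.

Answer: 3 MAIN 0

Derivation:
Event 1 (INT 0): INT 0 arrives: push (MAIN, PC=0), enter IRQ0 at PC=0 (depth now 1)
Event 2 (EXEC): [IRQ0] PC=0: INC 1 -> ACC=1
Event 3 (EXEC): [IRQ0] PC=1: DEC 2 -> ACC=-1
Event 4 (EXEC): [IRQ0] PC=2: IRET -> resume MAIN at PC=0 (depth now 0)
Event 5 (EXEC): [MAIN] PC=0: INC 4 -> ACC=3
Event 6 (INT 0): INT 0 arrives: push (MAIN, PC=1), enter IRQ0 at PC=0 (depth now 1)
Event 7 (INT 0): INT 0 arrives: push (IRQ0, PC=0), enter IRQ0 at PC=0 (depth now 2)
Event 8 (EXEC): [IRQ0] PC=0: INC 1 -> ACC=4
Event 9 (EXEC): [IRQ0] PC=1: DEC 2 -> ACC=2
Event 10 (EXEC): [IRQ0] PC=2: IRET -> resume IRQ0 at PC=0 (depth now 1)
Event 11 (EXEC): [IRQ0] PC=0: INC 1 -> ACC=3
Event 12 (INT 0): INT 0 arrives: push (IRQ0, PC=1), enter IRQ0 at PC=0 (depth now 2)
Event 13 (EXEC): [IRQ0] PC=0: INC 1 -> ACC=4
Event 14 (EXEC): [IRQ0] PC=1: DEC 2 -> ACC=2
Event 15 (EXEC): [IRQ0] PC=2: IRET -> resume IRQ0 at PC=1 (depth now 1)
Event 16 (INT 0): INT 0 arrives: push (IRQ0, PC=1), enter IRQ0 at PC=0 (depth now 2)
Event 17 (EXEC): [IRQ0] PC=0: INC 1 -> ACC=3
Event 18 (EXEC): [IRQ0] PC=1: DEC 2 -> ACC=1
Event 19 (EXEC): [IRQ0] PC=2: IRET -> resume IRQ0 at PC=1 (depth now 1)
Event 20 (EXEC): [IRQ0] PC=1: DEC 2 -> ACC=-1
Event 21 (EXEC): [IRQ0] PC=2: IRET -> resume MAIN at PC=1 (depth now 0)
Event 22 (INT 0): INT 0 arrives: push (MAIN, PC=1), enter IRQ0 at PC=0 (depth now 1)
Event 23 (EXEC): [IRQ0] PC=0: INC 1 -> ACC=0
Event 24 (EXEC): [IRQ0] PC=1: DEC 2 -> ACC=-2
Event 25 (EXEC): [IRQ0] PC=2: IRET -> resume MAIN at PC=1 (depth now 0)
Event 26 (EXEC): [MAIN] PC=1: INC 5 -> ACC=3
Event 27 (EXEC): [MAIN] PC=2: NOP
Event 28 (EXEC): [MAIN] PC=3: DEC 1 -> ACC=2
Event 29 (EXEC): [MAIN] PC=4: INC 1 -> ACC=3
Event 30 (EXEC): [MAIN] PC=5: HALT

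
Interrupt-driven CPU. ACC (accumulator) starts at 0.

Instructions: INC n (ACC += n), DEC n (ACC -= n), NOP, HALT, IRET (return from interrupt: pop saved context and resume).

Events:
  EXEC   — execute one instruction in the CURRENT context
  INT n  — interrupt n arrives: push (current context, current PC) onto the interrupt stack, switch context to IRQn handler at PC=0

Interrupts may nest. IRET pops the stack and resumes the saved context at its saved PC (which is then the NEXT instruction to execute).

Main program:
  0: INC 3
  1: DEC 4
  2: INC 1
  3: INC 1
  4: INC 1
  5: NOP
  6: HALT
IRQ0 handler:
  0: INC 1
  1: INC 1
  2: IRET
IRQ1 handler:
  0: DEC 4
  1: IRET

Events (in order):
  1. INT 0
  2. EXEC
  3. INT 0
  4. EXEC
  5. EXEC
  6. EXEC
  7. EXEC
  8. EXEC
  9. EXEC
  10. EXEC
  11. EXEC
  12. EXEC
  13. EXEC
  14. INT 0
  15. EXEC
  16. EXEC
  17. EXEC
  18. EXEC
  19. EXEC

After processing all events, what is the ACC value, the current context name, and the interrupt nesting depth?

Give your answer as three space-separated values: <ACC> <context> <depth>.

Answer: 8 MAIN 0

Derivation:
Event 1 (INT 0): INT 0 arrives: push (MAIN, PC=0), enter IRQ0 at PC=0 (depth now 1)
Event 2 (EXEC): [IRQ0] PC=0: INC 1 -> ACC=1
Event 3 (INT 0): INT 0 arrives: push (IRQ0, PC=1), enter IRQ0 at PC=0 (depth now 2)
Event 4 (EXEC): [IRQ0] PC=0: INC 1 -> ACC=2
Event 5 (EXEC): [IRQ0] PC=1: INC 1 -> ACC=3
Event 6 (EXEC): [IRQ0] PC=2: IRET -> resume IRQ0 at PC=1 (depth now 1)
Event 7 (EXEC): [IRQ0] PC=1: INC 1 -> ACC=4
Event 8 (EXEC): [IRQ0] PC=2: IRET -> resume MAIN at PC=0 (depth now 0)
Event 9 (EXEC): [MAIN] PC=0: INC 3 -> ACC=7
Event 10 (EXEC): [MAIN] PC=1: DEC 4 -> ACC=3
Event 11 (EXEC): [MAIN] PC=2: INC 1 -> ACC=4
Event 12 (EXEC): [MAIN] PC=3: INC 1 -> ACC=5
Event 13 (EXEC): [MAIN] PC=4: INC 1 -> ACC=6
Event 14 (INT 0): INT 0 arrives: push (MAIN, PC=5), enter IRQ0 at PC=0 (depth now 1)
Event 15 (EXEC): [IRQ0] PC=0: INC 1 -> ACC=7
Event 16 (EXEC): [IRQ0] PC=1: INC 1 -> ACC=8
Event 17 (EXEC): [IRQ0] PC=2: IRET -> resume MAIN at PC=5 (depth now 0)
Event 18 (EXEC): [MAIN] PC=5: NOP
Event 19 (EXEC): [MAIN] PC=6: HALT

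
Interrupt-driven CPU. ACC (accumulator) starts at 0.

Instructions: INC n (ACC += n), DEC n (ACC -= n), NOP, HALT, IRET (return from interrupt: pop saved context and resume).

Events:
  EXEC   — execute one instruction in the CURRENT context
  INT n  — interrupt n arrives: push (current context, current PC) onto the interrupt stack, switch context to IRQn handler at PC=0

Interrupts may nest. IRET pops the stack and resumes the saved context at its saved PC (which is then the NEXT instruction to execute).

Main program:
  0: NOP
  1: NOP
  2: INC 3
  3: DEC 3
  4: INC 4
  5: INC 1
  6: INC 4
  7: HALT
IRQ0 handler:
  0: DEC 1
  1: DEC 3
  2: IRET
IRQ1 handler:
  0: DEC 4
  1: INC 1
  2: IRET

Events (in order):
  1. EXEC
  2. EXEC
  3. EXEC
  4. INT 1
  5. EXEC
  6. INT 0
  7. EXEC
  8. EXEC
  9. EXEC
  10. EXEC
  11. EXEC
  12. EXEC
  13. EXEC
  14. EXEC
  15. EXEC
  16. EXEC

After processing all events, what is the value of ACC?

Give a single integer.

Answer: 2

Derivation:
Event 1 (EXEC): [MAIN] PC=0: NOP
Event 2 (EXEC): [MAIN] PC=1: NOP
Event 3 (EXEC): [MAIN] PC=2: INC 3 -> ACC=3
Event 4 (INT 1): INT 1 arrives: push (MAIN, PC=3), enter IRQ1 at PC=0 (depth now 1)
Event 5 (EXEC): [IRQ1] PC=0: DEC 4 -> ACC=-1
Event 6 (INT 0): INT 0 arrives: push (IRQ1, PC=1), enter IRQ0 at PC=0 (depth now 2)
Event 7 (EXEC): [IRQ0] PC=0: DEC 1 -> ACC=-2
Event 8 (EXEC): [IRQ0] PC=1: DEC 3 -> ACC=-5
Event 9 (EXEC): [IRQ0] PC=2: IRET -> resume IRQ1 at PC=1 (depth now 1)
Event 10 (EXEC): [IRQ1] PC=1: INC 1 -> ACC=-4
Event 11 (EXEC): [IRQ1] PC=2: IRET -> resume MAIN at PC=3 (depth now 0)
Event 12 (EXEC): [MAIN] PC=3: DEC 3 -> ACC=-7
Event 13 (EXEC): [MAIN] PC=4: INC 4 -> ACC=-3
Event 14 (EXEC): [MAIN] PC=5: INC 1 -> ACC=-2
Event 15 (EXEC): [MAIN] PC=6: INC 4 -> ACC=2
Event 16 (EXEC): [MAIN] PC=7: HALT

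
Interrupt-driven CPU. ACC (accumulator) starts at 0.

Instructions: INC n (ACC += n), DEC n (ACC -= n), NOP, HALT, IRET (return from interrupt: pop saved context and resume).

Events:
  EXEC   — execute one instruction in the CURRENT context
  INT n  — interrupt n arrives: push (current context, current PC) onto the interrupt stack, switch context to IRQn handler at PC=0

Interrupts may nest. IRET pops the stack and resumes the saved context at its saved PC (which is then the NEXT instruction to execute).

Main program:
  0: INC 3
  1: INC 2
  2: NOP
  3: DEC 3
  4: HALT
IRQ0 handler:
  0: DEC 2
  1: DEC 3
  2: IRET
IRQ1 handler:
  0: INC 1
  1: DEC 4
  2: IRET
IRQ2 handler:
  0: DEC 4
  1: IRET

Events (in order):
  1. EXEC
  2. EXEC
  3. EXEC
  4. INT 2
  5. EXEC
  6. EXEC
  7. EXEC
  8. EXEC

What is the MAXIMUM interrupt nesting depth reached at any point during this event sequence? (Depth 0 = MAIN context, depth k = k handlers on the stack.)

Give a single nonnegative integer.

Event 1 (EXEC): [MAIN] PC=0: INC 3 -> ACC=3 [depth=0]
Event 2 (EXEC): [MAIN] PC=1: INC 2 -> ACC=5 [depth=0]
Event 3 (EXEC): [MAIN] PC=2: NOP [depth=0]
Event 4 (INT 2): INT 2 arrives: push (MAIN, PC=3), enter IRQ2 at PC=0 (depth now 1) [depth=1]
Event 5 (EXEC): [IRQ2] PC=0: DEC 4 -> ACC=1 [depth=1]
Event 6 (EXEC): [IRQ2] PC=1: IRET -> resume MAIN at PC=3 (depth now 0) [depth=0]
Event 7 (EXEC): [MAIN] PC=3: DEC 3 -> ACC=-2 [depth=0]
Event 8 (EXEC): [MAIN] PC=4: HALT [depth=0]
Max depth observed: 1

Answer: 1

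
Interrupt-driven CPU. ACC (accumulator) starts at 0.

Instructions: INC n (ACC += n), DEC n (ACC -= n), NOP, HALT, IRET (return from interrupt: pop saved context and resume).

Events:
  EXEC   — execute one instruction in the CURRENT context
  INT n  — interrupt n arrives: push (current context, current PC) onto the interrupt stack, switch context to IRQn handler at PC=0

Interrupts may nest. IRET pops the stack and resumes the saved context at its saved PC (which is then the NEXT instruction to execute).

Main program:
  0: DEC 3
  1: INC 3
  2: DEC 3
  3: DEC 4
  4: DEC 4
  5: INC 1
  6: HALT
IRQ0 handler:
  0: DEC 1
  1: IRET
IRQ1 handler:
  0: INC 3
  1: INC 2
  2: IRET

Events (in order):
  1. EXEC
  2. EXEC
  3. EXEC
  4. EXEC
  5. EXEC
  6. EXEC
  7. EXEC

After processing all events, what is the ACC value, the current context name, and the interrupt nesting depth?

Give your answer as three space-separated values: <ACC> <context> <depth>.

Event 1 (EXEC): [MAIN] PC=0: DEC 3 -> ACC=-3
Event 2 (EXEC): [MAIN] PC=1: INC 3 -> ACC=0
Event 3 (EXEC): [MAIN] PC=2: DEC 3 -> ACC=-3
Event 4 (EXEC): [MAIN] PC=3: DEC 4 -> ACC=-7
Event 5 (EXEC): [MAIN] PC=4: DEC 4 -> ACC=-11
Event 6 (EXEC): [MAIN] PC=5: INC 1 -> ACC=-10
Event 7 (EXEC): [MAIN] PC=6: HALT

Answer: -10 MAIN 0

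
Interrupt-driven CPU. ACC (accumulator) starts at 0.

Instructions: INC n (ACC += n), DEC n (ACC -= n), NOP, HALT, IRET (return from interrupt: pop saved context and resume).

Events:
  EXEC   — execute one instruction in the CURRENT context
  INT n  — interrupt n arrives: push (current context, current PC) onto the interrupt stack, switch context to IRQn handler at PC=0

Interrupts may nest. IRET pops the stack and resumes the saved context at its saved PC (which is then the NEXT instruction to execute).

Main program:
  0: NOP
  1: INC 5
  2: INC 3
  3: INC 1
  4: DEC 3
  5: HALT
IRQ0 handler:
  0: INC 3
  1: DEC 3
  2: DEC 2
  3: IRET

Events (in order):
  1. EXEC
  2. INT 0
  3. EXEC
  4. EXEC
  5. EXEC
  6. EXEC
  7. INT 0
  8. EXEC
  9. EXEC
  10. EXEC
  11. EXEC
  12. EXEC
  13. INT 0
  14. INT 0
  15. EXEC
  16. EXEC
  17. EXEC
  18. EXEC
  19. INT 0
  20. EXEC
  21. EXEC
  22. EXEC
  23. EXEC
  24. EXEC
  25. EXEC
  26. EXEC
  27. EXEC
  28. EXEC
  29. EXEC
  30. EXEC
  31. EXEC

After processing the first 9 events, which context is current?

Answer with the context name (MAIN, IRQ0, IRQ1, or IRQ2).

Event 1 (EXEC): [MAIN] PC=0: NOP
Event 2 (INT 0): INT 0 arrives: push (MAIN, PC=1), enter IRQ0 at PC=0 (depth now 1)
Event 3 (EXEC): [IRQ0] PC=0: INC 3 -> ACC=3
Event 4 (EXEC): [IRQ0] PC=1: DEC 3 -> ACC=0
Event 5 (EXEC): [IRQ0] PC=2: DEC 2 -> ACC=-2
Event 6 (EXEC): [IRQ0] PC=3: IRET -> resume MAIN at PC=1 (depth now 0)
Event 7 (INT 0): INT 0 arrives: push (MAIN, PC=1), enter IRQ0 at PC=0 (depth now 1)
Event 8 (EXEC): [IRQ0] PC=0: INC 3 -> ACC=1
Event 9 (EXEC): [IRQ0] PC=1: DEC 3 -> ACC=-2

Answer: IRQ0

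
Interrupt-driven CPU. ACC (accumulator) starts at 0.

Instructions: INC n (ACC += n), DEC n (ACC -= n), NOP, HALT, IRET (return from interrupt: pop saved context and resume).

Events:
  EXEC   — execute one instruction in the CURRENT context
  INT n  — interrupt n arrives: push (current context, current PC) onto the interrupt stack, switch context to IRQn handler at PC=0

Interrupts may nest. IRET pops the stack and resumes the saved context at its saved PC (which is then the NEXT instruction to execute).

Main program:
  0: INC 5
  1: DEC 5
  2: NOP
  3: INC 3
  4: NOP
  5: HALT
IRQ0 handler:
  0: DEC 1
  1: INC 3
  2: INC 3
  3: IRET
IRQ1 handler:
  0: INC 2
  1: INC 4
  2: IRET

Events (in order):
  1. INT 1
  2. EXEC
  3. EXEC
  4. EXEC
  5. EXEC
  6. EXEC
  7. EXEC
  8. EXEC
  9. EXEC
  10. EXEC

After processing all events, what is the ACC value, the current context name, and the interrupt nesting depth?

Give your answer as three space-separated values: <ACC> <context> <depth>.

Event 1 (INT 1): INT 1 arrives: push (MAIN, PC=0), enter IRQ1 at PC=0 (depth now 1)
Event 2 (EXEC): [IRQ1] PC=0: INC 2 -> ACC=2
Event 3 (EXEC): [IRQ1] PC=1: INC 4 -> ACC=6
Event 4 (EXEC): [IRQ1] PC=2: IRET -> resume MAIN at PC=0 (depth now 0)
Event 5 (EXEC): [MAIN] PC=0: INC 5 -> ACC=11
Event 6 (EXEC): [MAIN] PC=1: DEC 5 -> ACC=6
Event 7 (EXEC): [MAIN] PC=2: NOP
Event 8 (EXEC): [MAIN] PC=3: INC 3 -> ACC=9
Event 9 (EXEC): [MAIN] PC=4: NOP
Event 10 (EXEC): [MAIN] PC=5: HALT

Answer: 9 MAIN 0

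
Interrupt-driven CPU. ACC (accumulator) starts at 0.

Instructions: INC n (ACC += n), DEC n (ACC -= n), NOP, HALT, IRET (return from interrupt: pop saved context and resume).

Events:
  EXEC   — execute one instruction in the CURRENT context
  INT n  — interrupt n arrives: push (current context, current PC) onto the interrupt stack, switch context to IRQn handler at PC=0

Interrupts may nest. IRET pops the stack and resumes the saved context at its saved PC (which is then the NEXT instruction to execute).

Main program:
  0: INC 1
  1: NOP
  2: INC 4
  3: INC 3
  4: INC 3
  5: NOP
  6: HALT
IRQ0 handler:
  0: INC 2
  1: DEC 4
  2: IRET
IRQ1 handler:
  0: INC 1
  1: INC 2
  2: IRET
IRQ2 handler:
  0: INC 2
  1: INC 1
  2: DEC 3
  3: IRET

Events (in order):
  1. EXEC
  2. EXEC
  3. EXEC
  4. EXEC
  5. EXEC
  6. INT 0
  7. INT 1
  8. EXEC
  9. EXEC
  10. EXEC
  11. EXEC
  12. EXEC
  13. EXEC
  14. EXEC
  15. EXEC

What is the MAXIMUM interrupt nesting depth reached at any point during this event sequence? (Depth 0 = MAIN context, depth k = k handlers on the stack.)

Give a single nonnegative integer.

Event 1 (EXEC): [MAIN] PC=0: INC 1 -> ACC=1 [depth=0]
Event 2 (EXEC): [MAIN] PC=1: NOP [depth=0]
Event 3 (EXEC): [MAIN] PC=2: INC 4 -> ACC=5 [depth=0]
Event 4 (EXEC): [MAIN] PC=3: INC 3 -> ACC=8 [depth=0]
Event 5 (EXEC): [MAIN] PC=4: INC 3 -> ACC=11 [depth=0]
Event 6 (INT 0): INT 0 arrives: push (MAIN, PC=5), enter IRQ0 at PC=0 (depth now 1) [depth=1]
Event 7 (INT 1): INT 1 arrives: push (IRQ0, PC=0), enter IRQ1 at PC=0 (depth now 2) [depth=2]
Event 8 (EXEC): [IRQ1] PC=0: INC 1 -> ACC=12 [depth=2]
Event 9 (EXEC): [IRQ1] PC=1: INC 2 -> ACC=14 [depth=2]
Event 10 (EXEC): [IRQ1] PC=2: IRET -> resume IRQ0 at PC=0 (depth now 1) [depth=1]
Event 11 (EXEC): [IRQ0] PC=0: INC 2 -> ACC=16 [depth=1]
Event 12 (EXEC): [IRQ0] PC=1: DEC 4 -> ACC=12 [depth=1]
Event 13 (EXEC): [IRQ0] PC=2: IRET -> resume MAIN at PC=5 (depth now 0) [depth=0]
Event 14 (EXEC): [MAIN] PC=5: NOP [depth=0]
Event 15 (EXEC): [MAIN] PC=6: HALT [depth=0]
Max depth observed: 2

Answer: 2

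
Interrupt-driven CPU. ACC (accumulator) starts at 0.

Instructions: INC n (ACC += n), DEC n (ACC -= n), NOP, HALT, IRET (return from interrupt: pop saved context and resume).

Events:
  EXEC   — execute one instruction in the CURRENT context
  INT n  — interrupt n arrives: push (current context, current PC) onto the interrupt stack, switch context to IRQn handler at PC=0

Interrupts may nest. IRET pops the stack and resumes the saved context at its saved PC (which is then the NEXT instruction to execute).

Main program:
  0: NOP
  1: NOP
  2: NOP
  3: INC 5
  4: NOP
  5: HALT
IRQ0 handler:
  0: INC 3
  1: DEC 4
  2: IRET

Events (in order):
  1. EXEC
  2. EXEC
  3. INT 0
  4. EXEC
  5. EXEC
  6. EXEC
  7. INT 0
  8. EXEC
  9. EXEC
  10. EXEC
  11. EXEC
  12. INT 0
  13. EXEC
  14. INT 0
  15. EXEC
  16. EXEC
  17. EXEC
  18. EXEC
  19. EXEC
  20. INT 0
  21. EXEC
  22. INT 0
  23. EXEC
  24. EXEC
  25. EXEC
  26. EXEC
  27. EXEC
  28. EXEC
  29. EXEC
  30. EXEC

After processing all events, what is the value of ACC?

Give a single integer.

Event 1 (EXEC): [MAIN] PC=0: NOP
Event 2 (EXEC): [MAIN] PC=1: NOP
Event 3 (INT 0): INT 0 arrives: push (MAIN, PC=2), enter IRQ0 at PC=0 (depth now 1)
Event 4 (EXEC): [IRQ0] PC=0: INC 3 -> ACC=3
Event 5 (EXEC): [IRQ0] PC=1: DEC 4 -> ACC=-1
Event 6 (EXEC): [IRQ0] PC=2: IRET -> resume MAIN at PC=2 (depth now 0)
Event 7 (INT 0): INT 0 arrives: push (MAIN, PC=2), enter IRQ0 at PC=0 (depth now 1)
Event 8 (EXEC): [IRQ0] PC=0: INC 3 -> ACC=2
Event 9 (EXEC): [IRQ0] PC=1: DEC 4 -> ACC=-2
Event 10 (EXEC): [IRQ0] PC=2: IRET -> resume MAIN at PC=2 (depth now 0)
Event 11 (EXEC): [MAIN] PC=2: NOP
Event 12 (INT 0): INT 0 arrives: push (MAIN, PC=3), enter IRQ0 at PC=0 (depth now 1)
Event 13 (EXEC): [IRQ0] PC=0: INC 3 -> ACC=1
Event 14 (INT 0): INT 0 arrives: push (IRQ0, PC=1), enter IRQ0 at PC=0 (depth now 2)
Event 15 (EXEC): [IRQ0] PC=0: INC 3 -> ACC=4
Event 16 (EXEC): [IRQ0] PC=1: DEC 4 -> ACC=0
Event 17 (EXEC): [IRQ0] PC=2: IRET -> resume IRQ0 at PC=1 (depth now 1)
Event 18 (EXEC): [IRQ0] PC=1: DEC 4 -> ACC=-4
Event 19 (EXEC): [IRQ0] PC=2: IRET -> resume MAIN at PC=3 (depth now 0)
Event 20 (INT 0): INT 0 arrives: push (MAIN, PC=3), enter IRQ0 at PC=0 (depth now 1)
Event 21 (EXEC): [IRQ0] PC=0: INC 3 -> ACC=-1
Event 22 (INT 0): INT 0 arrives: push (IRQ0, PC=1), enter IRQ0 at PC=0 (depth now 2)
Event 23 (EXEC): [IRQ0] PC=0: INC 3 -> ACC=2
Event 24 (EXEC): [IRQ0] PC=1: DEC 4 -> ACC=-2
Event 25 (EXEC): [IRQ0] PC=2: IRET -> resume IRQ0 at PC=1 (depth now 1)
Event 26 (EXEC): [IRQ0] PC=1: DEC 4 -> ACC=-6
Event 27 (EXEC): [IRQ0] PC=2: IRET -> resume MAIN at PC=3 (depth now 0)
Event 28 (EXEC): [MAIN] PC=3: INC 5 -> ACC=-1
Event 29 (EXEC): [MAIN] PC=4: NOP
Event 30 (EXEC): [MAIN] PC=5: HALT

Answer: -1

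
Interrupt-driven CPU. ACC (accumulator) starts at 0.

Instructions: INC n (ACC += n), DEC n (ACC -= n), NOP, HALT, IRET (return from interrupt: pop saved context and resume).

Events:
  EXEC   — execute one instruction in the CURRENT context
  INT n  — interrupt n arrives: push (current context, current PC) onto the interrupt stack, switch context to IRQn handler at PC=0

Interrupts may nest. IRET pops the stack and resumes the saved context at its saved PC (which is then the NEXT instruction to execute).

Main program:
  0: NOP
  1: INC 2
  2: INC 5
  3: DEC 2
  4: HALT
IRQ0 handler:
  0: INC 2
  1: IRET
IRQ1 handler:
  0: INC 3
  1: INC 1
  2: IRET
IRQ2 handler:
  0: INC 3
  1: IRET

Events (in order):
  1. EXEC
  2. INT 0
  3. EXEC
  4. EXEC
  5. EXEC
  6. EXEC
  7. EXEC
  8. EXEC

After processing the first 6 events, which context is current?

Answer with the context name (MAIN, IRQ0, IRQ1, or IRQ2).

Answer: MAIN

Derivation:
Event 1 (EXEC): [MAIN] PC=0: NOP
Event 2 (INT 0): INT 0 arrives: push (MAIN, PC=1), enter IRQ0 at PC=0 (depth now 1)
Event 3 (EXEC): [IRQ0] PC=0: INC 2 -> ACC=2
Event 4 (EXEC): [IRQ0] PC=1: IRET -> resume MAIN at PC=1 (depth now 0)
Event 5 (EXEC): [MAIN] PC=1: INC 2 -> ACC=4
Event 6 (EXEC): [MAIN] PC=2: INC 5 -> ACC=9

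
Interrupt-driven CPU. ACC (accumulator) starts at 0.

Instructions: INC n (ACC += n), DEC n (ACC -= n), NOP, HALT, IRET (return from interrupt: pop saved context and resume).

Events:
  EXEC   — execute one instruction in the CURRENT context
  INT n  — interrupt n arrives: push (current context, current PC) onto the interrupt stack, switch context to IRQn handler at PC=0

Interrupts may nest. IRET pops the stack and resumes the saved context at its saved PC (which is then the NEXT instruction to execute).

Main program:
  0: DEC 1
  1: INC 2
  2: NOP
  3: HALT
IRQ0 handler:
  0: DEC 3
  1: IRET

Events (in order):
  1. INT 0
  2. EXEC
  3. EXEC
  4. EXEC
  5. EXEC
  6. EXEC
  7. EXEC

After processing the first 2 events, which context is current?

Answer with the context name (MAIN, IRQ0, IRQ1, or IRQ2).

Answer: IRQ0

Derivation:
Event 1 (INT 0): INT 0 arrives: push (MAIN, PC=0), enter IRQ0 at PC=0 (depth now 1)
Event 2 (EXEC): [IRQ0] PC=0: DEC 3 -> ACC=-3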